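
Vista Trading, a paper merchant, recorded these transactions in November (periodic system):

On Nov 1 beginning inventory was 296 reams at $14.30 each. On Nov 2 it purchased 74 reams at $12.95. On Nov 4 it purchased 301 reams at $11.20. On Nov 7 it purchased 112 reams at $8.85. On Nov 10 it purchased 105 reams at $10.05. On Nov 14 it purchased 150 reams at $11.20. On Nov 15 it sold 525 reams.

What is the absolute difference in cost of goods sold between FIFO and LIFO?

$1,431.05

FIFO COGS: 296 @ $14.30 + 74 @ $12.95 + 155 @ $11.20 = $6,927.10
LIFO COGS: 150 @ $11.20 + 105 @ $10.05 + 112 @ $8.85 + 158 @ $11.20 = $5,496.05
Difference = |$6,927.10 − $5,496.05| = $1,431.05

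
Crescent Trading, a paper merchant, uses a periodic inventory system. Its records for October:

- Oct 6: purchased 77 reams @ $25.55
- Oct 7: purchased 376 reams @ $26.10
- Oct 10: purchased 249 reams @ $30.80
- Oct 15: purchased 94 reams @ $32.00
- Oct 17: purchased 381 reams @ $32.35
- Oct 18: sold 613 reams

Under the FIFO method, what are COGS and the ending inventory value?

Oct 18, 613 sold [FIFO — oldest first]: 77 @ $25.55 + 376 @ $26.10 + 160 @ $30.80 = $16,708.95
Ending inventory: 89 @ $30.80 + 94 @ $32.00 + 381 @ $32.35 = $18,074.55

COGS = $16,708.95; ending inventory = $18,074.55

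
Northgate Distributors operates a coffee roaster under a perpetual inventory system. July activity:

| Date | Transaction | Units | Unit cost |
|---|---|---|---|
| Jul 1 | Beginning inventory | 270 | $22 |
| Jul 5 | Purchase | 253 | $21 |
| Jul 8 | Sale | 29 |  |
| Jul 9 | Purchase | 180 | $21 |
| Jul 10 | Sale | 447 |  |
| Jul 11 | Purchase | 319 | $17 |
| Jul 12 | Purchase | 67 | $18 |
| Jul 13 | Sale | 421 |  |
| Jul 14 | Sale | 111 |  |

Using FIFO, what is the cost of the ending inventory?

Jul 8, 29 sold [FIFO — oldest first]: 29 @ $22 = $638
Jul 10, 447 sold [FIFO — oldest first]: 241 @ $22 + 206 @ $21 = $9,628
Jul 13, 421 sold [FIFO — oldest first]: 47 @ $21 + 180 @ $21 + 194 @ $17 = $8,065
Jul 14, 111 sold [FIFO — oldest first]: 111 @ $17 = $1,887
Total COGS = $638 + $9,628 + $8,065 + $1,887 = $20,218
Ending inventory: 14 @ $17 + 67 @ $18 = $1,444

Ending inventory = $1,444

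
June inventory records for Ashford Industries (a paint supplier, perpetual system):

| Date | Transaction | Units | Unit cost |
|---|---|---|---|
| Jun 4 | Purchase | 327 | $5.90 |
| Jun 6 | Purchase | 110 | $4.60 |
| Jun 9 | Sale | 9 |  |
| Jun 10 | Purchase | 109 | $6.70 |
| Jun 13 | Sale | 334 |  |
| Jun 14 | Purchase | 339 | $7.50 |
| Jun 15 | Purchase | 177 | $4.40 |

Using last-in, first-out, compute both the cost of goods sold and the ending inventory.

Jun 9, 9 sold [LIFO — newest first]: 9 @ $4.60 = $41.40
Jun 13, 334 sold [LIFO — newest first]: 109 @ $6.70 + 101 @ $4.60 + 124 @ $5.90 = $1,926.50
Total COGS = $41.40 + $1,926.50 = $1,967.90
Ending inventory: 203 @ $5.90 + 339 @ $7.50 + 177 @ $4.40 = $4,519.00

COGS = $1,967.90; ending inventory = $4,519.00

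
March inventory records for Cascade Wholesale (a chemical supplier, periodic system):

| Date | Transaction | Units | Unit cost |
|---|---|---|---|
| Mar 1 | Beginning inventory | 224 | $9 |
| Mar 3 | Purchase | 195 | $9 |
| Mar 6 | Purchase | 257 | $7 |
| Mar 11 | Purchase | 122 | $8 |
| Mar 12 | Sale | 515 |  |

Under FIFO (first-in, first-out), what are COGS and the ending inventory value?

Mar 12, 515 sold [FIFO — oldest first]: 224 @ $9 + 195 @ $9 + 96 @ $7 = $4,443
Ending inventory: 161 @ $7 + 122 @ $8 = $2,103

COGS = $4,443; ending inventory = $2,103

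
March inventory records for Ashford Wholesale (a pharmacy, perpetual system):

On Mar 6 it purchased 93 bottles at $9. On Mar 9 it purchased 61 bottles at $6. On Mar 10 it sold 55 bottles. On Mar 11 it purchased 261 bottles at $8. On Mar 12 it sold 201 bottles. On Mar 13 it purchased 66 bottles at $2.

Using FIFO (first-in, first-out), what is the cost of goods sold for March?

COGS = $2,019

Mar 10, 55 sold [FIFO — oldest first]: 55 @ $9 = $495
Mar 12, 201 sold [FIFO — oldest first]: 38 @ $9 + 61 @ $6 + 102 @ $8 = $1,524
Total COGS = $495 + $1,524 = $2,019
Ending inventory: 159 @ $8 + 66 @ $2 = $1,404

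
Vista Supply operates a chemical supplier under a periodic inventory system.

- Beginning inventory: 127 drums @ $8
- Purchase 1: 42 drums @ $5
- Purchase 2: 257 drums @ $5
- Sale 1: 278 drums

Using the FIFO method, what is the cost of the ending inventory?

Ending inventory = $740

Sale 1 (278) [FIFO — oldest first]: 127 @ $8 + 42 @ $5 + 109 @ $5 = $1,771
Ending inventory: 148 @ $5 = $740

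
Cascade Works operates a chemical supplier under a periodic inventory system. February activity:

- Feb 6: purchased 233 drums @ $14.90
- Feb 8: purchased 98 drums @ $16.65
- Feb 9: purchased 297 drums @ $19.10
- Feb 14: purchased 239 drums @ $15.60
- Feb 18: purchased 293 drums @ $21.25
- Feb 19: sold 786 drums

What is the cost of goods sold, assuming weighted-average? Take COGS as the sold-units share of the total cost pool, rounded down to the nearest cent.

COGS = $14,046.87

Feb 19, sell 786: 786/1160 × $20,730.75 → $14,046.87
Ending inventory (cost pool remaining) = $6,683.88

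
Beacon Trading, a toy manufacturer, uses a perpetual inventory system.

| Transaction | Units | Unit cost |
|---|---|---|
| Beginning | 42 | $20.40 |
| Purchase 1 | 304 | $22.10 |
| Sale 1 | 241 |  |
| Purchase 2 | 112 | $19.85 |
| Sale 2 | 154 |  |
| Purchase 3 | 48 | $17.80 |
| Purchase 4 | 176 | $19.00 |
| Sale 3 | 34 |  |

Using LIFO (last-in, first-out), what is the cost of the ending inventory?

Sale 1 (241) [LIFO — newest first]: 241 @ $22.10 = $5,326.10
Sale 2 (154) [LIFO — newest first]: 112 @ $19.85 + 42 @ $22.10 = $3,151.40
Sale 3 (34) [LIFO — newest first]: 34 @ $19.00 = $646.00
Total COGS = $5,326.10 + $3,151.40 + $646.00 = $9,123.50
Ending inventory: 42 @ $20.40 + 21 @ $22.10 + 48 @ $17.80 + 142 @ $19.00 = $4,873.30

Ending inventory = $4,873.30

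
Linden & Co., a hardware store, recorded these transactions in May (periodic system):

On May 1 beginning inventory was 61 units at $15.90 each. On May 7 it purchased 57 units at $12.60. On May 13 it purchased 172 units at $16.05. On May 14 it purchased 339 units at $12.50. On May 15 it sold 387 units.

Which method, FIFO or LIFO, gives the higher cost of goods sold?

FIFO

FIFO COGS: 61 @ $15.90 + 57 @ $12.60 + 172 @ $16.05 + 97 @ $12.50 = $5,661.20
LIFO COGS: 339 @ $12.50 + 48 @ $16.05 = $5,007.90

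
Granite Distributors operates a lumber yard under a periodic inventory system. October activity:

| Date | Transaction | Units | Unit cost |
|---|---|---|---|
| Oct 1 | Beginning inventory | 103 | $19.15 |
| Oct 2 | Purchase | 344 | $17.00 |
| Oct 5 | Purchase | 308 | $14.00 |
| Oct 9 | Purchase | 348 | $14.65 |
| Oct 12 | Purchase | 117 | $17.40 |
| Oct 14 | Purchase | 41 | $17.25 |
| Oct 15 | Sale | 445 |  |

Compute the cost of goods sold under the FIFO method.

Oct 15, 445 sold [FIFO — oldest first]: 103 @ $19.15 + 342 @ $17.00 = $7,786.45
Ending inventory: 2 @ $17.00 + 308 @ $14.00 + 348 @ $14.65 + 117 @ $17.40 + 41 @ $17.25 = $12,187.25
Check: goods available $19,973.70 = COGS $7,786.45 + ending $12,187.25

COGS = $7,786.45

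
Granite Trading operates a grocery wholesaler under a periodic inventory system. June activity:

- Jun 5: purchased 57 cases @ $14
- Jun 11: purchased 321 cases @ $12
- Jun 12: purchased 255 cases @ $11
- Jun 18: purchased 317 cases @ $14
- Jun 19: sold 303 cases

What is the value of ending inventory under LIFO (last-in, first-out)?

Ending inventory = $7,651

Jun 19, 303 sold [LIFO — newest first]: 303 @ $14 = $4,242
Ending inventory: 57 @ $14 + 321 @ $12 + 255 @ $11 + 14 @ $14 = $7,651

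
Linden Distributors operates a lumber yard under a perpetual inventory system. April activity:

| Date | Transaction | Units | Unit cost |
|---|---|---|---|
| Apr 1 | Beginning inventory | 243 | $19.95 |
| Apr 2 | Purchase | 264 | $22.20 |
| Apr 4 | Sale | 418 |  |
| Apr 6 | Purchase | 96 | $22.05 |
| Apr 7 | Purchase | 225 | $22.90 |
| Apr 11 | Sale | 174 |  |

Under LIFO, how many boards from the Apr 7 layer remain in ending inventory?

Apr 4, 418 sold [LIFO — newest first]: 264 @ $22.20 + 154 @ $19.95 = $8,933.10
Apr 11, 174 sold [LIFO — newest first]: 174 @ $22.90 = $3,984.60
Total COGS = $8,933.10 + $3,984.60 = $12,917.70
Ending inventory: 89 @ $19.95 + 96 @ $22.05 + 51 @ $22.90 = $5,060.25
Check: goods available $17,977.95 = COGS $12,917.70 + ending $5,060.25

51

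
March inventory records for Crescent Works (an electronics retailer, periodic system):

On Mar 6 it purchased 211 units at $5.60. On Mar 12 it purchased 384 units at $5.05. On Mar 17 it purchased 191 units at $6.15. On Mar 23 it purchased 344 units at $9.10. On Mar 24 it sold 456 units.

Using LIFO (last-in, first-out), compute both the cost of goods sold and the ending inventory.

COGS = $3,819.20; ending inventory = $3,606.65

Mar 24, 456 sold [LIFO — newest first]: 344 @ $9.10 + 112 @ $6.15 = $3,819.20
Ending inventory: 211 @ $5.60 + 384 @ $5.05 + 79 @ $6.15 = $3,606.65
Check: goods available $7,425.85 = COGS $3,819.20 + ending $3,606.65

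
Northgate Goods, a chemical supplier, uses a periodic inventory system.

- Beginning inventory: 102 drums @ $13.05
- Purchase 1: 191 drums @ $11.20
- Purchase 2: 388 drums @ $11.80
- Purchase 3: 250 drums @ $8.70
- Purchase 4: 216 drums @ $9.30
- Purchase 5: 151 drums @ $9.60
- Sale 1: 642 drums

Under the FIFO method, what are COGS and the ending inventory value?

Sale 1 (642) [FIFO — oldest first]: 102 @ $13.05 + 191 @ $11.20 + 349 @ $11.80 = $7,588.50
Ending inventory: 39 @ $11.80 + 250 @ $8.70 + 216 @ $9.30 + 151 @ $9.60 = $6,093.60

COGS = $7,588.50; ending inventory = $6,093.60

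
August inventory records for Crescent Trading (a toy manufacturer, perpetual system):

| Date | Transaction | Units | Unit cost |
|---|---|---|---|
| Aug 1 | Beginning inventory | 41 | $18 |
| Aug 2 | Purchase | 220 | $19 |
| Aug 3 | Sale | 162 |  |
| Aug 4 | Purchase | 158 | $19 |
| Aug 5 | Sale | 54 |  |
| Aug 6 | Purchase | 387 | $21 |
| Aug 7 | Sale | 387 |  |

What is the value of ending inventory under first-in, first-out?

Ending inventory = $4,263

Aug 3, 162 sold [FIFO — oldest first]: 41 @ $18 + 121 @ $19 = $3,037
Aug 5, 54 sold [FIFO — oldest first]: 54 @ $19 = $1,026
Aug 7, 387 sold [FIFO — oldest first]: 45 @ $19 + 158 @ $19 + 184 @ $21 = $7,721
Total COGS = $3,037 + $1,026 + $7,721 = $11,784
Ending inventory: 203 @ $21 = $4,263
Check: goods available $16,047 = COGS $11,784 + ending $4,263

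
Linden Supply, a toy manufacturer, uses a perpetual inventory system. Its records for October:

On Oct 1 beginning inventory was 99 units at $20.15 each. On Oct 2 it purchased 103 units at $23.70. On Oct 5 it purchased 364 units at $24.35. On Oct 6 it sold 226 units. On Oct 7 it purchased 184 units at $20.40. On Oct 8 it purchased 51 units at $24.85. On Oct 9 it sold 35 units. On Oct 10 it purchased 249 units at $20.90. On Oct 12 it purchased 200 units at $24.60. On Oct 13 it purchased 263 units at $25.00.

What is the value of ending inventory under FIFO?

Ending inventory = $29,146.80

Oct 6, 226 sold [FIFO — oldest first]: 99 @ $20.15 + 103 @ $23.70 + 24 @ $24.35 = $5,020.35
Oct 9, 35 sold [FIFO — oldest first]: 35 @ $24.35 = $852.25
Total COGS = $5,020.35 + $852.25 = $5,872.60
Ending inventory: 305 @ $24.35 + 184 @ $20.40 + 51 @ $24.85 + 249 @ $20.90 + 200 @ $24.60 + 263 @ $25.00 = $29,146.80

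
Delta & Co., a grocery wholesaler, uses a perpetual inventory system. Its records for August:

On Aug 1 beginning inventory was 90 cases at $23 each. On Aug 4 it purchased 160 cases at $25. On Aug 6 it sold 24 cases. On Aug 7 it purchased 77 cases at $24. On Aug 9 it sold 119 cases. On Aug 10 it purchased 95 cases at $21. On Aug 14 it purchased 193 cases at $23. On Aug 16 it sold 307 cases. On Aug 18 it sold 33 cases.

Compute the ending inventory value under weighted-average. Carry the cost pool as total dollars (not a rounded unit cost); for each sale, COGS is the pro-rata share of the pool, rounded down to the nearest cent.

After Aug 1: 90 on hand, pool $2,070.00 (≈ $23.0000 each)
After Aug 4: 250 on hand, pool $6,070.00 (≈ $24.2800 each)
Aug 6, sell 24: 24/250 × $6,070.00 → $582.72
After Aug 7: 303 on hand, pool $7,335.28 (≈ $24.2088 each)
Aug 9, sell 119: 119/303 × $7,335.28 → $2,880.85
After Aug 10: 279 on hand, pool $6,449.43 (≈ $23.1162 each)
After Aug 14: 472 on hand, pool $10,888.43 (≈ $23.0687 each)
Aug 16, sell 307: 307/472 × $10,888.43 → $7,082.09
Aug 18, sell 33: 33/165 × $3,806.34 → $761.26
Total COGS = $582.72 + $2,880.85 + $7,082.09 + $761.26 = $11,306.92
Ending inventory (cost pool remaining) = $3,045.08
Check: goods available $14,352.00 = COGS $11,306.92 + ending $3,045.08

Ending inventory = $3,045.08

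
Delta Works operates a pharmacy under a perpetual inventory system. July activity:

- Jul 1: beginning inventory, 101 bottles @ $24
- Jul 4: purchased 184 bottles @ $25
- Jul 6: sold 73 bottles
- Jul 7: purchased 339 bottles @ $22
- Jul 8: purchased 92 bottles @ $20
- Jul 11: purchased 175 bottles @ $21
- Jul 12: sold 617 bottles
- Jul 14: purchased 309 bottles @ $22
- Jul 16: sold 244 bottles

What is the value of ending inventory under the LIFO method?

Jul 6, 73 sold [LIFO — newest first]: 73 @ $25 = $1,825
Jul 12, 617 sold [LIFO — newest first]: 175 @ $21 + 92 @ $20 + 339 @ $22 + 11 @ $25 = $13,248
Jul 16, 244 sold [LIFO — newest first]: 244 @ $22 = $5,368
Total COGS = $1,825 + $13,248 + $5,368 = $20,441
Ending inventory: 101 @ $24 + 100 @ $25 + 65 @ $22 = $6,354
Check: goods available $26,795 = COGS $20,441 + ending $6,354

Ending inventory = $6,354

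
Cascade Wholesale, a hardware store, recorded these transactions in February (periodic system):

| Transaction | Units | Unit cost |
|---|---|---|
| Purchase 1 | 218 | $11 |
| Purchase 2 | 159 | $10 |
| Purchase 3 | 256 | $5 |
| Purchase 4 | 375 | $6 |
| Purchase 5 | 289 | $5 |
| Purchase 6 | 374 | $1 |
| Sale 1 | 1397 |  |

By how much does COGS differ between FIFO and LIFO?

$2,684

FIFO COGS: 218 @ $11 + 159 @ $10 + 256 @ $5 + 375 @ $6 + 289 @ $5 + 100 @ $1 = $9,063
LIFO COGS: 374 @ $1 + 289 @ $5 + 375 @ $6 + 256 @ $5 + 103 @ $10 = $6,379
Difference = |$9,063 − $6,379| = $2,684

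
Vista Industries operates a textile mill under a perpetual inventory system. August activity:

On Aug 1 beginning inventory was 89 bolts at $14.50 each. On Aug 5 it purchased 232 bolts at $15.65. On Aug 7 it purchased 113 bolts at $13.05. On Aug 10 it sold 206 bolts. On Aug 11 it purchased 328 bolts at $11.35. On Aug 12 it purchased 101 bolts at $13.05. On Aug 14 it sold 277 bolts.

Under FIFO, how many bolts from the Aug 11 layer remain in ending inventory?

279

Aug 10, 206 sold [FIFO — oldest first]: 89 @ $14.50 + 117 @ $15.65 = $3,121.55
Aug 14, 277 sold [FIFO — oldest first]: 115 @ $15.65 + 113 @ $13.05 + 49 @ $11.35 = $3,830.55
Total COGS = $3,121.55 + $3,830.55 = $6,952.10
Ending inventory: 279 @ $11.35 + 101 @ $13.05 = $4,484.70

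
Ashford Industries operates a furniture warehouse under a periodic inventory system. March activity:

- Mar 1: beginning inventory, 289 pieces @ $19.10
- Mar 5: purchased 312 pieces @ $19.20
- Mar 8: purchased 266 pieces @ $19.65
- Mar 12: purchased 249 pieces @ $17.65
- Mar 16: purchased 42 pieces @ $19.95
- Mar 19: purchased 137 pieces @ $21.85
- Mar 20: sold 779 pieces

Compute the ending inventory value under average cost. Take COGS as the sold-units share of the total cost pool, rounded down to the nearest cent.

Ending inventory = $9,946.81

Mar 20, sell 779: 779/1295 × $24,963.40 → $15,016.59
Ending inventory (cost pool remaining) = $9,946.81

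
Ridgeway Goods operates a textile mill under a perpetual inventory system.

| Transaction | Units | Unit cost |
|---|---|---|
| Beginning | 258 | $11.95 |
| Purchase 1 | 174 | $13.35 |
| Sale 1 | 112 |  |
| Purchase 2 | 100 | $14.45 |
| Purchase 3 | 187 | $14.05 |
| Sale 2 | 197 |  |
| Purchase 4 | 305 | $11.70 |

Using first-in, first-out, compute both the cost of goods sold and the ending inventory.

COGS = $3,763.95; ending inventory = $9,282.90

Sale 1 (112) [FIFO — oldest first]: 112 @ $11.95 = $1,338.40
Sale 2 (197) [FIFO — oldest first]: 146 @ $11.95 + 51 @ $13.35 = $2,425.55
Total COGS = $1,338.40 + $2,425.55 = $3,763.95
Ending inventory: 123 @ $13.35 + 100 @ $14.45 + 187 @ $14.05 + 305 @ $11.70 = $9,282.90
Check: goods available $13,046.85 = COGS $3,763.95 + ending $9,282.90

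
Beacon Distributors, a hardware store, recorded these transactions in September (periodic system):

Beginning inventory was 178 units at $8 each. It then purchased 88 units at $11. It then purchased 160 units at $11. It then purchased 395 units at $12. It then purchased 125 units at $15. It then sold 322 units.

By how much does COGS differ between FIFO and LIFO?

$1,231

FIFO COGS: 178 @ $8 + 88 @ $11 + 56 @ $11 = $3,008
LIFO COGS: 125 @ $15 + 197 @ $12 = $4,239
Difference = |$3,008 − $4,239| = $1,231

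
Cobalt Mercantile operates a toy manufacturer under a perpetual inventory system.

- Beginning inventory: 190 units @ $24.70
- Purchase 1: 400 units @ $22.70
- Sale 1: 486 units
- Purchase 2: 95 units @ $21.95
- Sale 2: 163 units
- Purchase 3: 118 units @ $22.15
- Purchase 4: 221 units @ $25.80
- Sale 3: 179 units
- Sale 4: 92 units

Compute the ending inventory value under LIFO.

Ending inventory = $2,395.40

Sale 1 (486) [LIFO — newest first]: 400 @ $22.70 + 86 @ $24.70 = $11,204.20
Sale 2 (163) [LIFO — newest first]: 95 @ $21.95 + 68 @ $24.70 = $3,764.85
Sale 3 (179) [LIFO — newest first]: 179 @ $25.80 = $4,618.20
Sale 4 (92) [LIFO — newest first]: 42 @ $25.80 + 50 @ $22.15 = $2,191.10
Total COGS = $11,204.20 + $3,764.85 + $4,618.20 + $2,191.10 = $21,778.35
Ending inventory: 36 @ $24.70 + 68 @ $22.15 = $2,395.40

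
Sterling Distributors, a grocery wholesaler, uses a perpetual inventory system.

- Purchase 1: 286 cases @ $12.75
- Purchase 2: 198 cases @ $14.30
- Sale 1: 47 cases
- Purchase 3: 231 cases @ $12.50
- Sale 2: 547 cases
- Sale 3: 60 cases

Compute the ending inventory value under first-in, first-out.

Sale 1 (47) [FIFO — oldest first]: 47 @ $12.75 = $599.25
Sale 2 (547) [FIFO — oldest first]: 239 @ $12.75 + 198 @ $14.30 + 110 @ $12.50 = $7,253.65
Sale 3 (60) [FIFO — oldest first]: 60 @ $12.50 = $750.00
Total COGS = $599.25 + $7,253.65 + $750.00 = $8,602.90
Ending inventory: 61 @ $12.50 = $762.50
Check: goods available $9,365.40 = COGS $8,602.90 + ending $762.50

Ending inventory = $762.50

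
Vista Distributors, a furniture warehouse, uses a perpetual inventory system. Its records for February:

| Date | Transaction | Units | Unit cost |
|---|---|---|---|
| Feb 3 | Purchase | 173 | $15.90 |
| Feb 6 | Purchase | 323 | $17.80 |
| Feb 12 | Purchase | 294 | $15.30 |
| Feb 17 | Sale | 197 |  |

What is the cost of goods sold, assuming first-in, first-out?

COGS = $3,177.90

Feb 17, 197 sold [FIFO — oldest first]: 173 @ $15.90 + 24 @ $17.80 = $3,177.90
Ending inventory: 299 @ $17.80 + 294 @ $15.30 = $9,820.40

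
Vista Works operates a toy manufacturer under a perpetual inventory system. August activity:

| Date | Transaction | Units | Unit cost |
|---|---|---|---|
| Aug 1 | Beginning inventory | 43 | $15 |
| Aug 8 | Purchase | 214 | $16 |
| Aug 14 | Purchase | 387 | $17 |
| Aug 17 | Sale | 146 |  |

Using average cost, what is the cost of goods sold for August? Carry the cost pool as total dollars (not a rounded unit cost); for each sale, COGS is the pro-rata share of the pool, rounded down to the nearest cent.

After Aug 1: 43 on hand, pool $645.00 (≈ $15.0000 each)
After Aug 8: 257 on hand, pool $4,069.00 (≈ $15.8327 each)
After Aug 14: 644 on hand, pool $10,648.00 (≈ $16.5342 each)
Aug 17, sell 146: 146/644 × $10,648.00 → $2,413.98
Ending inventory (cost pool remaining) = $8,234.02

COGS = $2,413.98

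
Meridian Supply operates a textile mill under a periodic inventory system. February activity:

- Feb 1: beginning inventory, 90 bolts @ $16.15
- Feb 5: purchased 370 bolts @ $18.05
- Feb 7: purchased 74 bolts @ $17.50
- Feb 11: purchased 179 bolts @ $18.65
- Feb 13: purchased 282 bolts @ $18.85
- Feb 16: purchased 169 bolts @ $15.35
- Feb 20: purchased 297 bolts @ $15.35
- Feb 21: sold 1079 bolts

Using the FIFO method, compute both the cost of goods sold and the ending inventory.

COGS = $19,370.45; ending inventory = $5,863.70

Feb 21, 1079 sold [FIFO — oldest first]: 90 @ $16.15 + 370 @ $18.05 + 74 @ $17.50 + 179 @ $18.65 + 282 @ $18.85 + 84 @ $15.35 = $19,370.45
Ending inventory: 85 @ $15.35 + 297 @ $15.35 = $5,863.70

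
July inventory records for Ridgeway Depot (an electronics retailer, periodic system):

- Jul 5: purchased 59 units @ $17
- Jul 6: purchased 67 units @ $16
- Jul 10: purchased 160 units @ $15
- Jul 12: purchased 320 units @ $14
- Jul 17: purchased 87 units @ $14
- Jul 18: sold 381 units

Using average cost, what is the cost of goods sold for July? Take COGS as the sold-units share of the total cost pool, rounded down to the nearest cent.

Jul 18, sell 381: 381/693 × $10,173.00 → $5,592.94
Ending inventory (cost pool remaining) = $4,580.06

COGS = $5,592.94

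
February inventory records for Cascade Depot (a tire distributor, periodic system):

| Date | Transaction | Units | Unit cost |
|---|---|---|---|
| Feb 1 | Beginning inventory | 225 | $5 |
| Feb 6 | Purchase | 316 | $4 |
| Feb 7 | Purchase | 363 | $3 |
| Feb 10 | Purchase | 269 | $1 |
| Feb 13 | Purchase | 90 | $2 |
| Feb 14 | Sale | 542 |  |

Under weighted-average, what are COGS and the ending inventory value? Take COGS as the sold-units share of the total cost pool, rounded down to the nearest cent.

COGS = $1,685.22; ending inventory = $2,241.78

Feb 14, sell 542: 542/1263 × $3,927.00 → $1,685.22
Ending inventory (cost pool remaining) = $2,241.78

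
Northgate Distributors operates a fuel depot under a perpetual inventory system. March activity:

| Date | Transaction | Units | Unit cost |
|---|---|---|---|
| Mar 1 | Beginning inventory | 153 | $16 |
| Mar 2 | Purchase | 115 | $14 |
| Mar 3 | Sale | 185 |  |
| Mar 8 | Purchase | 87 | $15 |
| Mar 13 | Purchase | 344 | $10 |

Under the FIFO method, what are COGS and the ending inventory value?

Mar 3, 185 sold [FIFO — oldest first]: 153 @ $16 + 32 @ $14 = $2,896
Ending inventory: 83 @ $14 + 87 @ $15 + 344 @ $10 = $5,907
Check: goods available $8,803 = COGS $2,896 + ending $5,907

COGS = $2,896; ending inventory = $5,907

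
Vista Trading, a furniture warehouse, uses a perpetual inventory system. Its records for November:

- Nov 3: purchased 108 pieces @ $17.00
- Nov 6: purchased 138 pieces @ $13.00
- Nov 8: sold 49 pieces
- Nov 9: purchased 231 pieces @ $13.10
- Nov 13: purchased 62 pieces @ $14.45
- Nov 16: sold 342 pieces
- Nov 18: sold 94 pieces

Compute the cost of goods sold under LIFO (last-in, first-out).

COGS = $6,634.00

Nov 8, 49 sold [LIFO — newest first]: 49 @ $13.00 = $637.00
Nov 16, 342 sold [LIFO — newest first]: 62 @ $14.45 + 231 @ $13.10 + 49 @ $13.00 = $4,559.00
Nov 18, 94 sold [LIFO — newest first]: 40 @ $13.00 + 54 @ $17.00 = $1,438.00
Total COGS = $637.00 + $4,559.00 + $1,438.00 = $6,634.00
Ending inventory: 54 @ $17.00 = $918.00
Check: goods available $7,552.00 = COGS $6,634.00 + ending $918.00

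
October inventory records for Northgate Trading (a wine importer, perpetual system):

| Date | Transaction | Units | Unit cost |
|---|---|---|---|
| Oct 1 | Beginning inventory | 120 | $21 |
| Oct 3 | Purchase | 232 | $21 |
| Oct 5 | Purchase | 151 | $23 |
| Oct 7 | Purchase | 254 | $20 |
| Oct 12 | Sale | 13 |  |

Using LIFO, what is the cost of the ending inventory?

Oct 12, 13 sold [LIFO — newest first]: 13 @ $20 = $260
Ending inventory: 120 @ $21 + 232 @ $21 + 151 @ $23 + 241 @ $20 = $15,685

Ending inventory = $15,685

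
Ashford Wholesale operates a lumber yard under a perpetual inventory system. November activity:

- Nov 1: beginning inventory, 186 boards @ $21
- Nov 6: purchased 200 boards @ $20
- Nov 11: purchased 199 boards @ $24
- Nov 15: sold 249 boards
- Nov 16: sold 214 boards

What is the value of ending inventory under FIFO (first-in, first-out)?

Nov 15, 249 sold [FIFO — oldest first]: 186 @ $21 + 63 @ $20 = $5,166
Nov 16, 214 sold [FIFO — oldest first]: 137 @ $20 + 77 @ $24 = $4,588
Total COGS = $5,166 + $4,588 = $9,754
Ending inventory: 122 @ $24 = $2,928
Check: goods available $12,682 = COGS $9,754 + ending $2,928

Ending inventory = $2,928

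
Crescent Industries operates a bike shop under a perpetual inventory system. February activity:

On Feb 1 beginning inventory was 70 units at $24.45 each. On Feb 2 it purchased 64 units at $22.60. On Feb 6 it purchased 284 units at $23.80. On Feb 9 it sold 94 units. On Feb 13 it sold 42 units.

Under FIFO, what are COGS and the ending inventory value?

COGS = $3,205.50; ending inventory = $6,711.60

Feb 9, 94 sold [FIFO — oldest first]: 70 @ $24.45 + 24 @ $22.60 = $2,253.90
Feb 13, 42 sold [FIFO — oldest first]: 40 @ $22.60 + 2 @ $23.80 = $951.60
Total COGS = $2,253.90 + $951.60 = $3,205.50
Ending inventory: 282 @ $23.80 = $6,711.60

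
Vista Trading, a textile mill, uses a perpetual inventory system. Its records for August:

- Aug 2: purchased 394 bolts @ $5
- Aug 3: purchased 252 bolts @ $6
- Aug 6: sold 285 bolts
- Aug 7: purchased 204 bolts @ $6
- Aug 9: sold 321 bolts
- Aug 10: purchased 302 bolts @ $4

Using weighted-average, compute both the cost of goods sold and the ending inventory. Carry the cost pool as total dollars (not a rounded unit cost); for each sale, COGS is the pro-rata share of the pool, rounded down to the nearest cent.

COGS = $3,337.08; ending inventory = $2,576.92

After Aug 2: 394 on hand, pool $1,970.00 (≈ $5.0000 each)
After Aug 3: 646 on hand, pool $3,482.00 (≈ $5.3901 each)
Aug 6, sell 285: 285/646 × $3,482.00 → $1,536.17
After Aug 7: 565 on hand, pool $3,169.83 (≈ $5.6103 each)
Aug 9, sell 321: 321/565 × $3,169.83 → $1,800.91
After Aug 10: 546 on hand, pool $2,576.92 (≈ $4.7196 each)
Total COGS = $1,536.17 + $1,800.91 = $3,337.08
Ending inventory (cost pool remaining) = $2,576.92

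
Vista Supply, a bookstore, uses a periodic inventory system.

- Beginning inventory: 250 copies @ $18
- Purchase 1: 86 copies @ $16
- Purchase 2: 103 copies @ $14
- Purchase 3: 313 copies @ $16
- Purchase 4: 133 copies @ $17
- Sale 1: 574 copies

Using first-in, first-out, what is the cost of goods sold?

Sale 1 (574) [FIFO — oldest first]: 250 @ $18 + 86 @ $16 + 103 @ $14 + 135 @ $16 = $9,478
Ending inventory: 178 @ $16 + 133 @ $17 = $5,109

COGS = $9,478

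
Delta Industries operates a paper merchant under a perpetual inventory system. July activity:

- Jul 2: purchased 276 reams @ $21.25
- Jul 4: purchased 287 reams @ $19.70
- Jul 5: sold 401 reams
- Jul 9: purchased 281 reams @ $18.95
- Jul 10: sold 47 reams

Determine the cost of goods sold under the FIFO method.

Jul 5, 401 sold [FIFO — oldest first]: 276 @ $21.25 + 125 @ $19.70 = $8,327.50
Jul 10, 47 sold [FIFO — oldest first]: 47 @ $19.70 = $925.90
Total COGS = $8,327.50 + $925.90 = $9,253.40
Ending inventory: 115 @ $19.70 + 281 @ $18.95 = $7,590.45

COGS = $9,253.40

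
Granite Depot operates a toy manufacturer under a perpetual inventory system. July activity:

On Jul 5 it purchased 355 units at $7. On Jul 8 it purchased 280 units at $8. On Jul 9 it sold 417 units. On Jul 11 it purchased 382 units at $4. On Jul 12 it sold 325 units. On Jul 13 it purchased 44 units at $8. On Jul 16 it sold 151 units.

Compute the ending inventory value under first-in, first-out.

Ending inventory = $848

Jul 9, 417 sold [FIFO — oldest first]: 355 @ $7 + 62 @ $8 = $2,981
Jul 12, 325 sold [FIFO — oldest first]: 218 @ $8 + 107 @ $4 = $2,172
Jul 16, 151 sold [FIFO — oldest first]: 151 @ $4 = $604
Total COGS = $2,981 + $2,172 + $604 = $5,757
Ending inventory: 124 @ $4 + 44 @ $8 = $848
Check: goods available $6,605 = COGS $5,757 + ending $848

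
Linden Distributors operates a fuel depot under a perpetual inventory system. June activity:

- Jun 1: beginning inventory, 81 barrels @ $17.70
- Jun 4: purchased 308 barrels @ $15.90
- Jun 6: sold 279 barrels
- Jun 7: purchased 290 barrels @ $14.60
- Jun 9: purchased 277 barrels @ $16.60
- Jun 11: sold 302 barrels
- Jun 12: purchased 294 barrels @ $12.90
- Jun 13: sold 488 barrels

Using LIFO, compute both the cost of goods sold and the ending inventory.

COGS = $16,024.30; ending inventory = $2,931.40

Jun 6, 279 sold [LIFO — newest first]: 279 @ $15.90 = $4,436.10
Jun 11, 302 sold [LIFO — newest first]: 277 @ $16.60 + 25 @ $14.60 = $4,963.20
Jun 13, 488 sold [LIFO — newest first]: 294 @ $12.90 + 194 @ $14.60 = $6,625.00
Total COGS = $4,436.10 + $4,963.20 + $6,625.00 = $16,024.30
Ending inventory: 81 @ $17.70 + 29 @ $15.90 + 71 @ $14.60 = $2,931.40
Check: goods available $18,955.70 = COGS $16,024.30 + ending $2,931.40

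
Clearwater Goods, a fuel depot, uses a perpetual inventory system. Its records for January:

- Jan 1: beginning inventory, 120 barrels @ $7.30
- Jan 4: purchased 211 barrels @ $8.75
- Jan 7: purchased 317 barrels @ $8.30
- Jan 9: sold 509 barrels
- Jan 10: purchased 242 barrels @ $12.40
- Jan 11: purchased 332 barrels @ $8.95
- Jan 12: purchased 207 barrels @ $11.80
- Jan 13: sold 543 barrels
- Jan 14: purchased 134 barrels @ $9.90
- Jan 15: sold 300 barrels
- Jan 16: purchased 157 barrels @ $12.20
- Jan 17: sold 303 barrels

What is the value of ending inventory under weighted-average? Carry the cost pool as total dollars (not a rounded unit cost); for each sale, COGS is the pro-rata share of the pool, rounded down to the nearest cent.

Ending inventory = $720.89

After Jan 1: 120 on hand, pool $876.00 (≈ $7.3000 each)
After Jan 4: 331 on hand, pool $2,722.25 (≈ $8.2243 each)
After Jan 7: 648 on hand, pool $5,353.35 (≈ $8.2613 each)
Jan 9, sell 509: 509/648 × $5,353.35 → $4,205.02
After Jan 10: 381 on hand, pool $4,149.13 (≈ $10.8901 each)
After Jan 11: 713 on hand, pool $7,120.53 (≈ $9.9867 each)
After Jan 12: 920 on hand, pool $9,563.13 (≈ $10.3947 each)
Jan 13, sell 543: 543/920 × $9,563.13 → $5,644.32
After Jan 14: 511 on hand, pool $5,245.41 (≈ $10.2650 each)
Jan 15, sell 300: 300/511 × $5,245.41 → $3,079.49
After Jan 16: 368 on hand, pool $4,081.32 (≈ $11.0905 each)
Jan 17, sell 303: 303/368 × $4,081.32 → $3,360.43
Total COGS = $4,205.02 + $5,644.32 + $3,079.49 + $3,360.43 = $16,289.26
Ending inventory (cost pool remaining) = $720.89
Check: goods available $17,010.15 = COGS $16,289.26 + ending $720.89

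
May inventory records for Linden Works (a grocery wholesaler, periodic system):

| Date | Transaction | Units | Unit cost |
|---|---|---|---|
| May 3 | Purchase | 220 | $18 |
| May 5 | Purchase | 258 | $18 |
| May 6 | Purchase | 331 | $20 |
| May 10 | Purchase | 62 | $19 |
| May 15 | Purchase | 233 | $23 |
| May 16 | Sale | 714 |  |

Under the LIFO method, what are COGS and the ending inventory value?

May 16, 714 sold [LIFO — newest first]: 233 @ $23 + 62 @ $19 + 331 @ $20 + 88 @ $18 = $14,741
Ending inventory: 220 @ $18 + 170 @ $18 = $7,020
Check: goods available $21,761 = COGS $14,741 + ending $7,020

COGS = $14,741; ending inventory = $7,020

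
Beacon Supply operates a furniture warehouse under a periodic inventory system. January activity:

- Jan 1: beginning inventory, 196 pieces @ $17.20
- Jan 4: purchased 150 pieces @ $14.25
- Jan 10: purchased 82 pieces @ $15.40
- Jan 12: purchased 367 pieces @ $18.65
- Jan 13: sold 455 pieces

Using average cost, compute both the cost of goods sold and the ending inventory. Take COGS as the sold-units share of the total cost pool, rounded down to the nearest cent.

Jan 13, sell 455: 455/795 × $13,616.05 → $7,792.83
Ending inventory (cost pool remaining) = $5,823.22

COGS = $7,792.83; ending inventory = $5,823.22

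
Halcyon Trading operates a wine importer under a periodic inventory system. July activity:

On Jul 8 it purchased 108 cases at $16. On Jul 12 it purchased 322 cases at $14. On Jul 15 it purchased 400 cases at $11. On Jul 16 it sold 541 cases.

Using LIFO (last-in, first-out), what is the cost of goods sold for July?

COGS = $6,374

Jul 16, 541 sold [LIFO — newest first]: 400 @ $11 + 141 @ $14 = $6,374
Ending inventory: 108 @ $16 + 181 @ $14 = $4,262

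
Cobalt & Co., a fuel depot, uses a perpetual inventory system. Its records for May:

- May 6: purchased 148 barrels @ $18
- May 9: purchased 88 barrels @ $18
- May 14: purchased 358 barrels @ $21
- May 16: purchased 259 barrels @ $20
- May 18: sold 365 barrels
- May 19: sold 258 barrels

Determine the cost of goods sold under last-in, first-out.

May 18, 365 sold [LIFO — newest first]: 259 @ $20 + 106 @ $21 = $7,406
May 19, 258 sold [LIFO — newest first]: 252 @ $21 + 6 @ $18 = $5,400
Total COGS = $7,406 + $5,400 = $12,806
Ending inventory: 148 @ $18 + 82 @ $18 = $4,140
Check: goods available $16,946 = COGS $12,806 + ending $4,140

COGS = $12,806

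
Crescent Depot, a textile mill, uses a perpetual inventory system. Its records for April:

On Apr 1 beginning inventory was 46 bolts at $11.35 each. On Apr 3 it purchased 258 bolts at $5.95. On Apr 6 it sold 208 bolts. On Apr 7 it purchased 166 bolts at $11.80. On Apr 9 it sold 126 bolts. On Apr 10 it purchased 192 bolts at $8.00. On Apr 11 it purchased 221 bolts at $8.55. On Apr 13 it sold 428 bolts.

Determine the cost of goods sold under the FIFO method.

COGS = $6,407.00

Apr 6, 208 sold [FIFO — oldest first]: 46 @ $11.35 + 162 @ $5.95 = $1,486.00
Apr 9, 126 sold [FIFO — oldest first]: 96 @ $5.95 + 30 @ $11.80 = $925.20
Apr 13, 428 sold [FIFO — oldest first]: 136 @ $11.80 + 192 @ $8.00 + 100 @ $8.55 = $3,995.80
Total COGS = $1,486.00 + $925.20 + $3,995.80 = $6,407.00
Ending inventory: 121 @ $8.55 = $1,034.55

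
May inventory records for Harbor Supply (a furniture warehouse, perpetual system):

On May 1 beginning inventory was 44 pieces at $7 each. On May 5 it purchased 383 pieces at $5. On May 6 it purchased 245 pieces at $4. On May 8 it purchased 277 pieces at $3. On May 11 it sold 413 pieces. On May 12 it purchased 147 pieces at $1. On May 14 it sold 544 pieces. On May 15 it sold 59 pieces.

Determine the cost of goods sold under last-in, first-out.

May 11, 413 sold [LIFO — newest first]: 277 @ $3 + 136 @ $4 = $1,375
May 14, 544 sold [LIFO — newest first]: 147 @ $1 + 109 @ $4 + 288 @ $5 = $2,023
May 15, 59 sold [LIFO — newest first]: 59 @ $5 = $295
Total COGS = $1,375 + $2,023 + $295 = $3,693
Ending inventory: 44 @ $7 + 36 @ $5 = $488

COGS = $3,693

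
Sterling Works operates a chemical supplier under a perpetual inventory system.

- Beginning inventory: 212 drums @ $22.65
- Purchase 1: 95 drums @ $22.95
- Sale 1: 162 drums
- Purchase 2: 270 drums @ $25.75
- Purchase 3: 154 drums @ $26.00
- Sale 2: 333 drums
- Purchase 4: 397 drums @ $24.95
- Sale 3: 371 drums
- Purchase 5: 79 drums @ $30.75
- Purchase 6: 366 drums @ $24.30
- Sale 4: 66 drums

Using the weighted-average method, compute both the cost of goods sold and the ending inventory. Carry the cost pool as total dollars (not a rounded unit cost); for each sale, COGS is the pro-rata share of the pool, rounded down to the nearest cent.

COGS = $22,965.08; ending inventory = $16,201.67

After Beginning: 212 on hand, pool $4,801.80 (≈ $22.6500 each)
After Purchase 1: 307 on hand, pool $6,982.05 (≈ $22.7428 each)
Sale 1, sell 162: 162/307 × $6,982.05 → $3,684.33
After Purchase 2: 415 on hand, pool $10,250.22 (≈ $24.6993 each)
After Purchase 3: 569 on hand, pool $14,254.22 (≈ $25.0514 each)
Sale 2, sell 333: 333/569 × $14,254.22 → $8,342.10
After Purchase 4: 633 on hand, pool $15,817.27 (≈ $24.9878 each)
Sale 3, sell 371: 371/633 × $15,817.27 → $9,270.46
After Purchase 5: 341 on hand, pool $8,976.06 (≈ $26.3228 each)
After Purchase 6: 707 on hand, pool $17,869.86 (≈ $25.2756 each)
Sale 4, sell 66: 66/707 × $17,869.86 → $1,668.19
Total COGS = $3,684.33 + $8,342.10 + $9,270.46 + $1,668.19 = $22,965.08
Ending inventory (cost pool remaining) = $16,201.67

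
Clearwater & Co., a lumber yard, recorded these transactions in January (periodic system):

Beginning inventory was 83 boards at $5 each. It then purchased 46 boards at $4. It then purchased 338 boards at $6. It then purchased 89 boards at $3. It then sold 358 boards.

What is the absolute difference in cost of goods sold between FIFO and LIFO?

$92

FIFO COGS: 83 @ $5 + 46 @ $4 + 229 @ $6 = $1,973
LIFO COGS: 89 @ $3 + 269 @ $6 = $1,881
Difference = |$1,973 − $1,881| = $92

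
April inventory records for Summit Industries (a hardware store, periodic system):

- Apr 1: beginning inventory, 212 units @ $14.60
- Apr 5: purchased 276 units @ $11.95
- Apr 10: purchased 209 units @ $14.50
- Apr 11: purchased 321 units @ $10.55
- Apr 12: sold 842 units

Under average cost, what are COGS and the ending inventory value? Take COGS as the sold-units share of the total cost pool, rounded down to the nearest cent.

Apr 12, sell 842: 842/1018 × $12,810.45 → $10,595.67
Ending inventory (cost pool remaining) = $2,214.78

COGS = $10,595.67; ending inventory = $2,214.78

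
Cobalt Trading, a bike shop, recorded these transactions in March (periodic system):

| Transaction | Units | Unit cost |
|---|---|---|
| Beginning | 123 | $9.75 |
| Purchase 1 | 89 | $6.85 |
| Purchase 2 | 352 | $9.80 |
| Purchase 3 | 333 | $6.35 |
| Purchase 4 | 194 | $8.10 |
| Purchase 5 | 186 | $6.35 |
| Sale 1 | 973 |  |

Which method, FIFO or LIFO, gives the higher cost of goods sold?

FIFO

FIFO COGS: 123 @ $9.75 + 89 @ $6.85 + 352 @ $9.80 + 333 @ $6.35 + 76 @ $8.10 = $7,988.65
LIFO COGS: 186 @ $6.35 + 194 @ $8.10 + 333 @ $6.35 + 260 @ $9.80 = $7,415.05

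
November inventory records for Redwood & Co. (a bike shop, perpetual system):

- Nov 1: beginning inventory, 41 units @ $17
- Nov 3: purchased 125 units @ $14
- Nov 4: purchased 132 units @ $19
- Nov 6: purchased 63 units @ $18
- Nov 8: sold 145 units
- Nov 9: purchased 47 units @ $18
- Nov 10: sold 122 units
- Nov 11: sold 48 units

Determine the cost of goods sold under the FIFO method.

COGS = $5,261

Nov 8, 145 sold [FIFO — oldest first]: 41 @ $17 + 104 @ $14 = $2,153
Nov 10, 122 sold [FIFO — oldest first]: 21 @ $14 + 101 @ $19 = $2,213
Nov 11, 48 sold [FIFO — oldest first]: 31 @ $19 + 17 @ $18 = $895
Total COGS = $2,153 + $2,213 + $895 = $5,261
Ending inventory: 46 @ $18 + 47 @ $18 = $1,674
Check: goods available $6,935 = COGS $5,261 + ending $1,674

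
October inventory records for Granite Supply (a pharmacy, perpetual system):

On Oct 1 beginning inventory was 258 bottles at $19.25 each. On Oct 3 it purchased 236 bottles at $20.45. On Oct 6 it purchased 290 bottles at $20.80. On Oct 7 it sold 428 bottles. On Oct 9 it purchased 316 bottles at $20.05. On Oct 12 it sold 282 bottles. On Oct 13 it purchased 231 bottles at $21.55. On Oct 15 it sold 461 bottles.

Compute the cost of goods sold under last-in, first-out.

COGS = $24,058.55

Oct 7, 428 sold [LIFO — newest first]: 290 @ $20.80 + 138 @ $20.45 = $8,854.10
Oct 12, 282 sold [LIFO — newest first]: 282 @ $20.05 = $5,654.10
Oct 15, 461 sold [LIFO — newest first]: 231 @ $21.55 + 34 @ $20.05 + 98 @ $20.45 + 98 @ $19.25 = $9,550.35
Total COGS = $8,854.10 + $5,654.10 + $9,550.35 = $24,058.55
Ending inventory: 160 @ $19.25 = $3,080.00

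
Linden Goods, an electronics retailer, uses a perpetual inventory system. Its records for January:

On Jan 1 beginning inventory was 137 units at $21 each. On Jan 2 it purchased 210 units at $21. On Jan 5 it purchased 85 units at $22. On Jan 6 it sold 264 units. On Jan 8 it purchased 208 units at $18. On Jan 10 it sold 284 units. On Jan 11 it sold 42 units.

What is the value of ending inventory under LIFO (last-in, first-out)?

Jan 6, 264 sold [LIFO — newest first]: 85 @ $22 + 179 @ $21 = $5,629
Jan 10, 284 sold [LIFO — newest first]: 208 @ $18 + 31 @ $21 + 45 @ $21 = $5,340
Jan 11, 42 sold [LIFO — newest first]: 42 @ $21 = $882
Total COGS = $5,629 + $5,340 + $882 = $11,851
Ending inventory: 50 @ $21 = $1,050
Check: goods available $12,901 = COGS $11,851 + ending $1,050

Ending inventory = $1,050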